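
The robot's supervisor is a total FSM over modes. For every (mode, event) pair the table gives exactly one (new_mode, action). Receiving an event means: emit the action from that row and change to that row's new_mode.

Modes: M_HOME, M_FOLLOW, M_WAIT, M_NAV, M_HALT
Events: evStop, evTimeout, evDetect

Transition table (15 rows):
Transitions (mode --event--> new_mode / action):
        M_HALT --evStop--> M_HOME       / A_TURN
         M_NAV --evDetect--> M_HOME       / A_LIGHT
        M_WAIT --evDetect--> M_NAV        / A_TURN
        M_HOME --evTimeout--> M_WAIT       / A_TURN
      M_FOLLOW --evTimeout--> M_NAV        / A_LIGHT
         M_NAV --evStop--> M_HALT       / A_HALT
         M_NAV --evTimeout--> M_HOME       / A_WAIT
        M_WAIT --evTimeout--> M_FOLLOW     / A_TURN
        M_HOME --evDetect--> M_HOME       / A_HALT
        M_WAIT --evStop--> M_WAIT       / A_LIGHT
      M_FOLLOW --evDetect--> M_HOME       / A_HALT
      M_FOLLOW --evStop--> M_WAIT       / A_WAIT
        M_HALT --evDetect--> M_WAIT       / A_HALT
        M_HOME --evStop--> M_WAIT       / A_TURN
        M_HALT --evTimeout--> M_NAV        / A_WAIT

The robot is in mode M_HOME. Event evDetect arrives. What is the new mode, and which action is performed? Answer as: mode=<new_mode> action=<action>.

current mode = M_HOME; filter table to that mode:
  (M_HOME, evTimeout) → (M_WAIT, A_TURN)
  (M_HOME, evDetect) → (M_HOME, A_HALT)  ← event matches
  (M_HOME, evStop) → (M_WAIT, A_TURN)
event = evDetect selects (M_HOME, A_HALT)

mode=M_HOME action=A_HALT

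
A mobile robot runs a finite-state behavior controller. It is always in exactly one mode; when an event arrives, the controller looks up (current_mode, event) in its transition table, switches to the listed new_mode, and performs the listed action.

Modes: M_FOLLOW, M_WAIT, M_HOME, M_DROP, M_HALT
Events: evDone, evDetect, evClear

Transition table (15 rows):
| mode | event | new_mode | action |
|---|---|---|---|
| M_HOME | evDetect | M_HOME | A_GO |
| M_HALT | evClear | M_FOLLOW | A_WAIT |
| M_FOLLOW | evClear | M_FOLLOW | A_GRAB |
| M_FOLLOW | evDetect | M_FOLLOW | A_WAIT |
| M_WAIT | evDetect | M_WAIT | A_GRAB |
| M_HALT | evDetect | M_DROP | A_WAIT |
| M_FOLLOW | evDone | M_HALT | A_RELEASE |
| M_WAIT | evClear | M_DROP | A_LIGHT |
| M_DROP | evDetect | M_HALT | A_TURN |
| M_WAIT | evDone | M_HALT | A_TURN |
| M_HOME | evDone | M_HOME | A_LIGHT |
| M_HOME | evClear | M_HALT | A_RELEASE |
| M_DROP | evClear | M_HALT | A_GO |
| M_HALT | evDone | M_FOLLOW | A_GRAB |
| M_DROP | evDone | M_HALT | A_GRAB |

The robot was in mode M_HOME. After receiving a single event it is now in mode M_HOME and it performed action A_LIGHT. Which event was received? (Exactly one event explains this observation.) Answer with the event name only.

try evDone: (M_HOME, evDone) → (M_HOME, A_LIGHT)  ← matches
try evDetect: (M_HOME, evDetect) → (M_HOME, A_GO)
try evClear: (M_HOME, evClear) → (M_HALT, A_RELEASE)

evDone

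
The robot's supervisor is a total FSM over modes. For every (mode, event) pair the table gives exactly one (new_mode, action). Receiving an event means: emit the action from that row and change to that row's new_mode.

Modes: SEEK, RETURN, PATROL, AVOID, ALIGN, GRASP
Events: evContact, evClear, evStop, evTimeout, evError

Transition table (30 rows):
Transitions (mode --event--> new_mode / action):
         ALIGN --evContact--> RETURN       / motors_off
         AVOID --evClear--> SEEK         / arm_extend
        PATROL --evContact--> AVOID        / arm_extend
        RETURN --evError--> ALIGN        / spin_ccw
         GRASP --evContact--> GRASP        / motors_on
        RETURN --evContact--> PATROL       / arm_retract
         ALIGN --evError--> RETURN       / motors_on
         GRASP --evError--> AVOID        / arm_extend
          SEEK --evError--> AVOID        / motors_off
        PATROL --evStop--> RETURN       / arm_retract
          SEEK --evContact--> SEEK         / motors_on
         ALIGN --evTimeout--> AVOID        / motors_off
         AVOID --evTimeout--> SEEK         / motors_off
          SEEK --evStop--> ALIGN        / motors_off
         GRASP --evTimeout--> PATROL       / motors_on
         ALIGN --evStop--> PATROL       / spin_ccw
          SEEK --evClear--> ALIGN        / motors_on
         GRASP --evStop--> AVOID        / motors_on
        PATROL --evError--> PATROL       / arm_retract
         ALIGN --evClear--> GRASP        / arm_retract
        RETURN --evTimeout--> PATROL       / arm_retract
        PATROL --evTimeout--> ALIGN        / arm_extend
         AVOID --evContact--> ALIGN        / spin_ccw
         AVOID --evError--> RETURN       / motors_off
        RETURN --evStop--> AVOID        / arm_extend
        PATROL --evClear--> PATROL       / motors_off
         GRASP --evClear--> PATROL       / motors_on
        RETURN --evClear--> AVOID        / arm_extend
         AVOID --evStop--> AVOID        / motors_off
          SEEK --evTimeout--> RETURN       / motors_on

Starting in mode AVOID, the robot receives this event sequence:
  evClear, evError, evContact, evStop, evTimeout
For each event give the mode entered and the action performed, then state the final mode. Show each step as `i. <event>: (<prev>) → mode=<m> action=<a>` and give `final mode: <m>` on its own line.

1. evClear: (AVOID) → mode=SEEK action=arm_extend
2. evError: (SEEK) → mode=AVOID action=motors_off
3. evContact: (AVOID) → mode=ALIGN action=spin_ccw
4. evStop: (ALIGN) → mode=PATROL action=spin_ccw
5. evTimeout: (PATROL) → mode=ALIGN action=arm_extend

final mode: ALIGN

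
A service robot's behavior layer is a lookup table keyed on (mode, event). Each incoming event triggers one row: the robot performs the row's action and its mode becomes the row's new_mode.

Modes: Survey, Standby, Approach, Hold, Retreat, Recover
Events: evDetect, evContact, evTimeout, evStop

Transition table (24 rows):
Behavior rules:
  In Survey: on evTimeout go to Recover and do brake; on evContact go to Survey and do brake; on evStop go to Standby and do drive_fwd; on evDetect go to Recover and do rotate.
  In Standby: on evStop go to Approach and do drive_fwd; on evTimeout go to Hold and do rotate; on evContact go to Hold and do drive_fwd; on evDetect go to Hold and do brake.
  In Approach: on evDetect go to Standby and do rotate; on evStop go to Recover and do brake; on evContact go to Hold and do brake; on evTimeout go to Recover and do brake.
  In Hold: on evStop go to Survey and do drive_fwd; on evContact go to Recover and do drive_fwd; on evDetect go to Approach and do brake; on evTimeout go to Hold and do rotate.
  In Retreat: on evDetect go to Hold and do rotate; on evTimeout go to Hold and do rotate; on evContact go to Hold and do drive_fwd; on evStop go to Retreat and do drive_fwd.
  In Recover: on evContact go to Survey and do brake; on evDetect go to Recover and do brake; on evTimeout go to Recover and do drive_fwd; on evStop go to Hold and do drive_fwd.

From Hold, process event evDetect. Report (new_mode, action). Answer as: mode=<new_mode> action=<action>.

mode=Approach action=brake

current mode = Hold; filter table to that mode:
  (Hold, evStop) → (Survey, drive_fwd)
  (Hold, evContact) → (Recover, drive_fwd)
  (Hold, evDetect) → (Approach, brake)  ← event matches
  (Hold, evTimeout) → (Hold, rotate)
event = evDetect selects (Approach, brake)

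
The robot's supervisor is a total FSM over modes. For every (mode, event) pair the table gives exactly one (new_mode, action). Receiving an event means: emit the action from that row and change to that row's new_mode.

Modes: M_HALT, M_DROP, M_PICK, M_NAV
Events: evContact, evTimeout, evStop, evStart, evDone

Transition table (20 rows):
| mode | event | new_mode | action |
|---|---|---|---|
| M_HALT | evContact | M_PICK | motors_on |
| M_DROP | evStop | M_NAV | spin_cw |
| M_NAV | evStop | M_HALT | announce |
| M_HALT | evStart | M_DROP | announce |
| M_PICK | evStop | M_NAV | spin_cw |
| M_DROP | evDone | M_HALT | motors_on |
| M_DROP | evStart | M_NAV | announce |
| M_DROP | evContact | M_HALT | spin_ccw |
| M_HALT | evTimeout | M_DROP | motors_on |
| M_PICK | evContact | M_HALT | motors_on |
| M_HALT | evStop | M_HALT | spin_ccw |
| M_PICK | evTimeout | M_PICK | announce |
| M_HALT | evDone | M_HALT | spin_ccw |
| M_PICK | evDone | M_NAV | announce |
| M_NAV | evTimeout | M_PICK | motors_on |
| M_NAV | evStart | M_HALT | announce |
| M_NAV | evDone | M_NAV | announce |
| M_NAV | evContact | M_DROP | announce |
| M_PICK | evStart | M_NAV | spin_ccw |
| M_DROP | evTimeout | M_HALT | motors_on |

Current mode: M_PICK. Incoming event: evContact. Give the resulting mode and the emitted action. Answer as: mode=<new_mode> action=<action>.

mode=M_HALT action=motors_on

current mode = M_PICK; filter table to that mode:
  (M_PICK, evStop) → (M_NAV, spin_cw)
  (M_PICK, evContact) → (M_HALT, motors_on)  ← event matches
  (M_PICK, evTimeout) → (M_PICK, announce)
  (M_PICK, evDone) → (M_NAV, announce)
  (M_PICK, evStart) → (M_NAV, spin_ccw)
event = evContact selects (M_HALT, motors_on)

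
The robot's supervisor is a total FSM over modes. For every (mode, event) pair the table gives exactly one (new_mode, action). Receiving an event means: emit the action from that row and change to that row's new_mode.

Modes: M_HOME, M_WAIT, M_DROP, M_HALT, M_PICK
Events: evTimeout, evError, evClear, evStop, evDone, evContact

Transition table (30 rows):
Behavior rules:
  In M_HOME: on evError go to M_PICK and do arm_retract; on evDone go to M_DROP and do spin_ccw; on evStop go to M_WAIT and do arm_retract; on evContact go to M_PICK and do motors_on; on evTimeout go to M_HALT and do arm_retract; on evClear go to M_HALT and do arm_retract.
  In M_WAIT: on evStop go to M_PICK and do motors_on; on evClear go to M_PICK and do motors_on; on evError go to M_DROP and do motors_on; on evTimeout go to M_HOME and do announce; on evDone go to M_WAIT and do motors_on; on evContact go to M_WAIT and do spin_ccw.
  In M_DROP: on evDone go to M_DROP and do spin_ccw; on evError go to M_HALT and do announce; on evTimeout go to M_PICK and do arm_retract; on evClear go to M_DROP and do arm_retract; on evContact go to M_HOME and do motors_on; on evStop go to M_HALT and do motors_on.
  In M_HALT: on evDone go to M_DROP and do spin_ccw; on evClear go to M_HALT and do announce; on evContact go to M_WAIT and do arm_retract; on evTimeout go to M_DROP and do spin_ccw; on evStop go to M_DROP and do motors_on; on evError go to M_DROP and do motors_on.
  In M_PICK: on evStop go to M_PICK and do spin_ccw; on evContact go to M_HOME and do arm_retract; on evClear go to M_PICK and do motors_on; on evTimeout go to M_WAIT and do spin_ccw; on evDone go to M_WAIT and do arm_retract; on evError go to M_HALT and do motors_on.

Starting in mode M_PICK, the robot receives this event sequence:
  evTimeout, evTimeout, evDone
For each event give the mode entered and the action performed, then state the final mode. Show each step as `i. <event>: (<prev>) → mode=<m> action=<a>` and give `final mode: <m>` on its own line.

1. evTimeout: (M_PICK) → mode=M_WAIT action=spin_ccw
2. evTimeout: (M_WAIT) → mode=M_HOME action=announce
3. evDone: (M_HOME) → mode=M_DROP action=spin_ccw

final mode: M_DROP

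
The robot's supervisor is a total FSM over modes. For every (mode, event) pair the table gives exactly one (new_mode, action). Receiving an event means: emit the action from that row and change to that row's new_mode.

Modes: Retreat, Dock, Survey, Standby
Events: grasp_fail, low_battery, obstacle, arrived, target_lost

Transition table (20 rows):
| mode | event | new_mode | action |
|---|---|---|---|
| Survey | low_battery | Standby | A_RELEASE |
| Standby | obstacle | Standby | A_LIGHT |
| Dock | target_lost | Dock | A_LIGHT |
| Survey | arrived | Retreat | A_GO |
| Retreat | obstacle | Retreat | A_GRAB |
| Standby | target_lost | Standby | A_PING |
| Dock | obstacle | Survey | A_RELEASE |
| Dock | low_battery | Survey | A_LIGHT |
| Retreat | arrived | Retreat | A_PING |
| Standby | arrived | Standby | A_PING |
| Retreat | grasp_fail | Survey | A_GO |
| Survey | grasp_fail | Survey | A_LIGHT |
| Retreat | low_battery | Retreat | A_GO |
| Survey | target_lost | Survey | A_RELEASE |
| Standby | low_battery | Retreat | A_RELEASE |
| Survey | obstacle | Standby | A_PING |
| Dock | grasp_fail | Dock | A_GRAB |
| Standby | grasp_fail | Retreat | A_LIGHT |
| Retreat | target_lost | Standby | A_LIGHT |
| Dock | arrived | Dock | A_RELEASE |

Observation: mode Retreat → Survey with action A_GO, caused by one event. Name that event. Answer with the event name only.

grasp_fail

try grasp_fail: (Retreat, grasp_fail) → (Survey, A_GO)  ← matches
try low_battery: (Retreat, low_battery) → (Retreat, A_GO)
try obstacle: (Retreat, obstacle) → (Retreat, A_GRAB)
try arrived: (Retreat, arrived) → (Retreat, A_PING)
try target_lost: (Retreat, target_lost) → (Standby, A_LIGHT)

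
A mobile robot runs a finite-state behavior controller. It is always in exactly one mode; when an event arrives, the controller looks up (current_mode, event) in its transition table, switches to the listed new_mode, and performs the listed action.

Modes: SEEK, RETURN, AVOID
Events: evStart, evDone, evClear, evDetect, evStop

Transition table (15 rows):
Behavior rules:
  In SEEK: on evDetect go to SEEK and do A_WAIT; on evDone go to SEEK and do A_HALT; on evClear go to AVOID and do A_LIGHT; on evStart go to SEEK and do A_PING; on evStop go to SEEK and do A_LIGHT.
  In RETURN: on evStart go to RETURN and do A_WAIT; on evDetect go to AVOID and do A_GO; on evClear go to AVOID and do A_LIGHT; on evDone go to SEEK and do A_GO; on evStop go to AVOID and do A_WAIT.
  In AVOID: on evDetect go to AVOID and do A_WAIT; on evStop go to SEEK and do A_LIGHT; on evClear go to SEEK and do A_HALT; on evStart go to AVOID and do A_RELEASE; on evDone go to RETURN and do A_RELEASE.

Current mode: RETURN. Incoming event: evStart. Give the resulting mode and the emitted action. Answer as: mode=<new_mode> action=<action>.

mode=RETURN action=A_WAIT

current mode = RETURN; filter table to that mode:
  (RETURN, evStart) → (RETURN, A_WAIT)  ← event matches
  (RETURN, evDetect) → (AVOID, A_GO)
  (RETURN, evClear) → (AVOID, A_LIGHT)
  (RETURN, evDone) → (SEEK, A_GO)
  (RETURN, evStop) → (AVOID, A_WAIT)
event = evStart selects (RETURN, A_WAIT)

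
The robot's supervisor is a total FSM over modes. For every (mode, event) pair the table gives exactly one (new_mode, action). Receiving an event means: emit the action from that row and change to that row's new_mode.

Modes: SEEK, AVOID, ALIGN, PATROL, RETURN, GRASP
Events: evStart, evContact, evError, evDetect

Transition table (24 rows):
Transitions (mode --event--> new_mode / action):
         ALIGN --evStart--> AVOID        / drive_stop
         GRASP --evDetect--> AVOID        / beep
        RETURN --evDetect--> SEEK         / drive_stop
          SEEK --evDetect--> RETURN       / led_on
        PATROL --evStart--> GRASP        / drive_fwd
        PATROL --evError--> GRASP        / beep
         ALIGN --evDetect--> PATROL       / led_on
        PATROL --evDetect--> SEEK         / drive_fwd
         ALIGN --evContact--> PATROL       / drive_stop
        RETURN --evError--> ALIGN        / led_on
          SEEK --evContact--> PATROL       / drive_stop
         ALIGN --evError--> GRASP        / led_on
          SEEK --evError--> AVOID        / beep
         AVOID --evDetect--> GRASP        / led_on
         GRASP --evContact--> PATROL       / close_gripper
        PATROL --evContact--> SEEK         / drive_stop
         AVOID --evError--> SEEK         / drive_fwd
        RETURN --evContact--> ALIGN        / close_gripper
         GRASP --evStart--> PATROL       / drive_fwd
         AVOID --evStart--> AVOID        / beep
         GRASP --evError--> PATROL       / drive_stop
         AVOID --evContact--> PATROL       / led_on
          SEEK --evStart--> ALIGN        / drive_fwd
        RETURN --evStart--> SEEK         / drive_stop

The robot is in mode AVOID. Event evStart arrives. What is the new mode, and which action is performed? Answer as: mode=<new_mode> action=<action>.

current mode = AVOID; filter table to that mode:
  (AVOID, evDetect) → (GRASP, led_on)
  (AVOID, evError) → (SEEK, drive_fwd)
  (AVOID, evStart) → (AVOID, beep)  ← event matches
  (AVOID, evContact) → (PATROL, led_on)
event = evStart selects (AVOID, beep)

mode=AVOID action=beep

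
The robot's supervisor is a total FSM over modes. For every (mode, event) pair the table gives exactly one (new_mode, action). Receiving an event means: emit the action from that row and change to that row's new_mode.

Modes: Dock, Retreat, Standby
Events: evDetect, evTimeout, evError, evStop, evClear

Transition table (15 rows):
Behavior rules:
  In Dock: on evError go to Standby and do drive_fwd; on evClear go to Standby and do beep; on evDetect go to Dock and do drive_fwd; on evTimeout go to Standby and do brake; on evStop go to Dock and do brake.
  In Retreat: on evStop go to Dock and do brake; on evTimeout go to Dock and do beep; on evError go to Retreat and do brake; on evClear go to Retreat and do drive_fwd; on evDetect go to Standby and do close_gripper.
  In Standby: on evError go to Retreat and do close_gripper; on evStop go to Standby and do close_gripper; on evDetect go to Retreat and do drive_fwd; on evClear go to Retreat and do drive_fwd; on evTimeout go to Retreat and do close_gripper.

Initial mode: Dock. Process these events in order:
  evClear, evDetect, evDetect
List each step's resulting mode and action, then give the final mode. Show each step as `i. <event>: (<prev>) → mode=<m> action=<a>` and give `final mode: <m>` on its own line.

1. evClear: (Dock) → mode=Standby action=beep
2. evDetect: (Standby) → mode=Retreat action=drive_fwd
3. evDetect: (Retreat) → mode=Standby action=close_gripper

final mode: Standby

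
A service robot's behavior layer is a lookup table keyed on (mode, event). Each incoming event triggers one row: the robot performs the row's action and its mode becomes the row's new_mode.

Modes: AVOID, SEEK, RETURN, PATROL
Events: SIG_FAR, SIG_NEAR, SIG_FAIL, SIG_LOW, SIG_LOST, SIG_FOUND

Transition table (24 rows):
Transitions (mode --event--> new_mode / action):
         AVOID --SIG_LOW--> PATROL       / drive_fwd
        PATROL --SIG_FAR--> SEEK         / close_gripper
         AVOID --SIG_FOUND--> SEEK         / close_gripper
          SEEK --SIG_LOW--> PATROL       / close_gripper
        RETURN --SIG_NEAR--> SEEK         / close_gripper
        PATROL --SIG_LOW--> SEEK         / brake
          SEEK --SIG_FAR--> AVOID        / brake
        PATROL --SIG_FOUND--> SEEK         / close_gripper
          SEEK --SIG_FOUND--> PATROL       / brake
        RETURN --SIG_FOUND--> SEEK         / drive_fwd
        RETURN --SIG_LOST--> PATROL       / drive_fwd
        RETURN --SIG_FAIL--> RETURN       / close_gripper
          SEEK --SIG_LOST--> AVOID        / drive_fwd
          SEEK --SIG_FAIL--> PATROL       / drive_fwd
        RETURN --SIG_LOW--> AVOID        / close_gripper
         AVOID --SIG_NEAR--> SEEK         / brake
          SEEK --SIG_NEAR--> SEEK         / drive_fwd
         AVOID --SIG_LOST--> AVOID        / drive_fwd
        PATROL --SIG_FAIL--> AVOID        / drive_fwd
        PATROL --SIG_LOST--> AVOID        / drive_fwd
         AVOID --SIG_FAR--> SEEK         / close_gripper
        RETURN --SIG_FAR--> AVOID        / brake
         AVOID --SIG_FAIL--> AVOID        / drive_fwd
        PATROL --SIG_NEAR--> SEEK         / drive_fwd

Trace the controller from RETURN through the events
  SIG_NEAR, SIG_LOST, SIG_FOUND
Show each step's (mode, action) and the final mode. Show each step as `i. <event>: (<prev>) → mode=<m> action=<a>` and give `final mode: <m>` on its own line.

1. SIG_NEAR: (RETURN) → mode=SEEK action=close_gripper
2. SIG_LOST: (SEEK) → mode=AVOID action=drive_fwd
3. SIG_FOUND: (AVOID) → mode=SEEK action=close_gripper

final mode: SEEK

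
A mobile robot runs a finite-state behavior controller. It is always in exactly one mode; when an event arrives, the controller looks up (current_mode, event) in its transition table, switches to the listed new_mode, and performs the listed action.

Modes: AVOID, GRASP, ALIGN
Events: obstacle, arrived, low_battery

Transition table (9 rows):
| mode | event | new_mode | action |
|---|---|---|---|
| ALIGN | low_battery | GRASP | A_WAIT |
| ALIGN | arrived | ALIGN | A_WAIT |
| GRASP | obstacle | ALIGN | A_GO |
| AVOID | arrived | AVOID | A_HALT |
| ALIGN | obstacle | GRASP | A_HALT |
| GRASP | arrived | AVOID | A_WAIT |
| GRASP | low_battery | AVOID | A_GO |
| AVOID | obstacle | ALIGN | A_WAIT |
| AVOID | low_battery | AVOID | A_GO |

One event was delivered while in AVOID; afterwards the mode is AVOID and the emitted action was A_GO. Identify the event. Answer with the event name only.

try obstacle: (AVOID, obstacle) → (ALIGN, A_WAIT)
try arrived: (AVOID, arrived) → (AVOID, A_HALT)
try low_battery: (AVOID, low_battery) → (AVOID, A_GO)  ← matches

low_battery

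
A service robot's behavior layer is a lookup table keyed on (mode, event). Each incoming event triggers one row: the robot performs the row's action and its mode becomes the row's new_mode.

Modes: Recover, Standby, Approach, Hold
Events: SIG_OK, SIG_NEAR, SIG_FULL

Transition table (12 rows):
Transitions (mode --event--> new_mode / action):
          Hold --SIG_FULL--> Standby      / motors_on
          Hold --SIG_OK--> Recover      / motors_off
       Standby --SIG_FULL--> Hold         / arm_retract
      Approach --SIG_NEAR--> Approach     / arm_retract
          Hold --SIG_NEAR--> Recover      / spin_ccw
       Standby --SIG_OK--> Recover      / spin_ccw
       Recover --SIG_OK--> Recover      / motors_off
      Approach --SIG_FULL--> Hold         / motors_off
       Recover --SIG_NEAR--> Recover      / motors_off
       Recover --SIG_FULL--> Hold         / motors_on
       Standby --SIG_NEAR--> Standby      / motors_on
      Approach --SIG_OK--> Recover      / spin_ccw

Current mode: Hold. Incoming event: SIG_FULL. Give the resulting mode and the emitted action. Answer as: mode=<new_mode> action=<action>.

current mode = Hold; filter table to that mode:
  (Hold, SIG_FULL) → (Standby, motors_on)  ← event matches
  (Hold, SIG_OK) → (Recover, motors_off)
  (Hold, SIG_NEAR) → (Recover, spin_ccw)
event = SIG_FULL selects (Standby, motors_on)

mode=Standby action=motors_on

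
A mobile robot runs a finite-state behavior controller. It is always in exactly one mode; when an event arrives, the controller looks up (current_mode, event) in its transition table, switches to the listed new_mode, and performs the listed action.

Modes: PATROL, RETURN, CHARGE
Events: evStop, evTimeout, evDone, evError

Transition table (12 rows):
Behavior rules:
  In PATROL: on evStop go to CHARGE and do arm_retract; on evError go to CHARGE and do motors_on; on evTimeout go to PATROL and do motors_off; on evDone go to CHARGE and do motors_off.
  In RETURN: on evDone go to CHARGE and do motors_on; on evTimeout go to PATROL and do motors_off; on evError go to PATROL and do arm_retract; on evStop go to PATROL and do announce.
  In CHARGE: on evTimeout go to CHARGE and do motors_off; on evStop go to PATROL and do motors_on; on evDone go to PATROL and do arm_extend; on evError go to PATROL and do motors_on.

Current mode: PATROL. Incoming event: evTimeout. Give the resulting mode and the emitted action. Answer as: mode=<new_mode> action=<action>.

current mode = PATROL; filter table to that mode:
  (PATROL, evStop) → (CHARGE, arm_retract)
  (PATROL, evError) → (CHARGE, motors_on)
  (PATROL, evTimeout) → (PATROL, motors_off)  ← event matches
  (PATROL, evDone) → (CHARGE, motors_off)
event = evTimeout selects (PATROL, motors_off)

mode=PATROL action=motors_off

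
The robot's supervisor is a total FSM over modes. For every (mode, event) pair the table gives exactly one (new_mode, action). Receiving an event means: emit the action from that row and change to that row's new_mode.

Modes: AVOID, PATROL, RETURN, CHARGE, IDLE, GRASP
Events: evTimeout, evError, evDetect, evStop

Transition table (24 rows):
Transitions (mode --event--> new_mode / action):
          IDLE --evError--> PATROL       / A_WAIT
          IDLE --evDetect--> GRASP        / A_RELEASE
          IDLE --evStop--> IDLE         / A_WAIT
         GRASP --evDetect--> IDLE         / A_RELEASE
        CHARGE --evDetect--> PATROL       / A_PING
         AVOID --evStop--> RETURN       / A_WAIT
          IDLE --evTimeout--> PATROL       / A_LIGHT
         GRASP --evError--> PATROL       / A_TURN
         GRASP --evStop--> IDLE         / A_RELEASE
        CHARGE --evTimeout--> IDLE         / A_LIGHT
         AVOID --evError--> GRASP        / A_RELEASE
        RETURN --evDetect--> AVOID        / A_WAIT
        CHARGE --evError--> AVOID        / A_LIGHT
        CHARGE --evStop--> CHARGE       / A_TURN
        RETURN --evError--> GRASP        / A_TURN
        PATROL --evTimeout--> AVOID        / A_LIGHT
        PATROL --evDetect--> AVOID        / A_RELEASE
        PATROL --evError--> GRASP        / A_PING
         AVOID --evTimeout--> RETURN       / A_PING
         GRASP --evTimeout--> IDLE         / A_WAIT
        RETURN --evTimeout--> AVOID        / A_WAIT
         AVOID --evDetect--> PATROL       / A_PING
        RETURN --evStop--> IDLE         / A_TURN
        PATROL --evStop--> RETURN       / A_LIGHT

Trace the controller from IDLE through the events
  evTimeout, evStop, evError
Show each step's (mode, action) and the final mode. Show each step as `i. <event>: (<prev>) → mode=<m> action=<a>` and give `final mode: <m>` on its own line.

final mode: GRASP

1. evTimeout: (IDLE) → mode=PATROL action=A_LIGHT
2. evStop: (PATROL) → mode=RETURN action=A_LIGHT
3. evError: (RETURN) → mode=GRASP action=A_TURN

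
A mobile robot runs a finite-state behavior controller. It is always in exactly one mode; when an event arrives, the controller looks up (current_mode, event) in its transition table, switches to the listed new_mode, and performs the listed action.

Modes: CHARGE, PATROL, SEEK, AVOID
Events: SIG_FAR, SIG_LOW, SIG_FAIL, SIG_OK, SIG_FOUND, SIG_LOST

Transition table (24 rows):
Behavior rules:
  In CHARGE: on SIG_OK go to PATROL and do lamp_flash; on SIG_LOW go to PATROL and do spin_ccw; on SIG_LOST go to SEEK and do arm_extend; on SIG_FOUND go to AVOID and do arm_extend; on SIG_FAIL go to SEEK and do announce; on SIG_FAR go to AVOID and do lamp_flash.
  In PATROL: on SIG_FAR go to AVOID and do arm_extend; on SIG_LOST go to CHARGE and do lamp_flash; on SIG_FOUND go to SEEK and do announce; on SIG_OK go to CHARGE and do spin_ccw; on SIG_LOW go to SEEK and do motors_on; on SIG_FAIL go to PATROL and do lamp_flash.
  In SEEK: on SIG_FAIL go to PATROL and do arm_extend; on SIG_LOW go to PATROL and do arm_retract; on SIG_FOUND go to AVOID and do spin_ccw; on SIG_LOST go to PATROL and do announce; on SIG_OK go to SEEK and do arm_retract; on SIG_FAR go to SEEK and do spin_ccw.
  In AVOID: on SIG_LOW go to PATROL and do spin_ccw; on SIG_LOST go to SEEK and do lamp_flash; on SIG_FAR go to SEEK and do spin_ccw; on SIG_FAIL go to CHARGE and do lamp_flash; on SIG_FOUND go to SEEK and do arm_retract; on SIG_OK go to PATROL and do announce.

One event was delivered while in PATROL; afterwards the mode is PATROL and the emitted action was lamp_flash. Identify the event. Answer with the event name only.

try SIG_FAR: (PATROL, SIG_FAR) → (AVOID, arm_extend)
try SIG_LOW: (PATROL, SIG_LOW) → (SEEK, motors_on)
try SIG_FAIL: (PATROL, SIG_FAIL) → (PATROL, lamp_flash)  ← matches
try SIG_OK: (PATROL, SIG_OK) → (CHARGE, spin_ccw)
try SIG_FOUND: (PATROL, SIG_FOUND) → (SEEK, announce)
try SIG_LOST: (PATROL, SIG_LOST) → (CHARGE, lamp_flash)

SIG_FAIL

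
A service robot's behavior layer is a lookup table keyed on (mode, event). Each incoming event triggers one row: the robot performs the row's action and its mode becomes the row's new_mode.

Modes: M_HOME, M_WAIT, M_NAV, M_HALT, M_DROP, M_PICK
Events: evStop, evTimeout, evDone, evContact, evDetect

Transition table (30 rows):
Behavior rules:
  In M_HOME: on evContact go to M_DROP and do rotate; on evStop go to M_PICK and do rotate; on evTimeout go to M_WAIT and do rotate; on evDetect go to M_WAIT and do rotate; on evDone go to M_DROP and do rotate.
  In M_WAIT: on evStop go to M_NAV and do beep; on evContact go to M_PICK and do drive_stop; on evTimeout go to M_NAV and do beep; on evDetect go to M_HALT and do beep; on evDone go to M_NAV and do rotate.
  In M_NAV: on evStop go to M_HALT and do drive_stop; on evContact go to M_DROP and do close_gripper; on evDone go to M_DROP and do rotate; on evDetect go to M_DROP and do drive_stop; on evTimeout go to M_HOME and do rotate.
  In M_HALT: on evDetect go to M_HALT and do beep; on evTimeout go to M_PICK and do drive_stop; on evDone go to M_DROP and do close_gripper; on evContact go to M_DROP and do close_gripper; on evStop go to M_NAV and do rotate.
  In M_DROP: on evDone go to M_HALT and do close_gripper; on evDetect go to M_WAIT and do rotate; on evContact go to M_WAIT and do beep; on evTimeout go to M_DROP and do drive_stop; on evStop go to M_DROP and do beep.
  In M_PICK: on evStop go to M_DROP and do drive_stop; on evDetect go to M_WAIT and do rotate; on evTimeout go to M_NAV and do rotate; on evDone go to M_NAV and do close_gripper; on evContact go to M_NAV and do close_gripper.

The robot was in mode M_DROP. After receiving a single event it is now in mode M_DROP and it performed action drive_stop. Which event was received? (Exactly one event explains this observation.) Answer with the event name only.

try evStop: (M_DROP, evStop) → (M_DROP, beep)
try evTimeout: (M_DROP, evTimeout) → (M_DROP, drive_stop)  ← matches
try evDone: (M_DROP, evDone) → (M_HALT, close_gripper)
try evContact: (M_DROP, evContact) → (M_WAIT, beep)
try evDetect: (M_DROP, evDetect) → (M_WAIT, rotate)

evTimeout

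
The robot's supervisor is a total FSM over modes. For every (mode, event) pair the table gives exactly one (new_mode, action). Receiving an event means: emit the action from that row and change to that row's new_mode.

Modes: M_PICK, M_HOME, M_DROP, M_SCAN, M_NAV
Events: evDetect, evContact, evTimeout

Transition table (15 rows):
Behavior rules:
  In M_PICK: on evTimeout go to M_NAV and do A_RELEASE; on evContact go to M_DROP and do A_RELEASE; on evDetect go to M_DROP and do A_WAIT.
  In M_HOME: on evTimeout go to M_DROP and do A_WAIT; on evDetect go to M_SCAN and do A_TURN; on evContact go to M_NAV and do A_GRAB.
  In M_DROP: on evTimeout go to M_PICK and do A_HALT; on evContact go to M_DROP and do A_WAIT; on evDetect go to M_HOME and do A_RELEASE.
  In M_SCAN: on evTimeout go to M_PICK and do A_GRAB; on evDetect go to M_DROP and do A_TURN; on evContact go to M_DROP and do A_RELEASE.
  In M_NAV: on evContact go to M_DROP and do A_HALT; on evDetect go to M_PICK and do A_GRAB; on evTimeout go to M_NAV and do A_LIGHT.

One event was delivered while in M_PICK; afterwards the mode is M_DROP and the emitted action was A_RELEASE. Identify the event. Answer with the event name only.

evContact

try evDetect: (M_PICK, evDetect) → (M_DROP, A_WAIT)
try evContact: (M_PICK, evContact) → (M_DROP, A_RELEASE)  ← matches
try evTimeout: (M_PICK, evTimeout) → (M_NAV, A_RELEASE)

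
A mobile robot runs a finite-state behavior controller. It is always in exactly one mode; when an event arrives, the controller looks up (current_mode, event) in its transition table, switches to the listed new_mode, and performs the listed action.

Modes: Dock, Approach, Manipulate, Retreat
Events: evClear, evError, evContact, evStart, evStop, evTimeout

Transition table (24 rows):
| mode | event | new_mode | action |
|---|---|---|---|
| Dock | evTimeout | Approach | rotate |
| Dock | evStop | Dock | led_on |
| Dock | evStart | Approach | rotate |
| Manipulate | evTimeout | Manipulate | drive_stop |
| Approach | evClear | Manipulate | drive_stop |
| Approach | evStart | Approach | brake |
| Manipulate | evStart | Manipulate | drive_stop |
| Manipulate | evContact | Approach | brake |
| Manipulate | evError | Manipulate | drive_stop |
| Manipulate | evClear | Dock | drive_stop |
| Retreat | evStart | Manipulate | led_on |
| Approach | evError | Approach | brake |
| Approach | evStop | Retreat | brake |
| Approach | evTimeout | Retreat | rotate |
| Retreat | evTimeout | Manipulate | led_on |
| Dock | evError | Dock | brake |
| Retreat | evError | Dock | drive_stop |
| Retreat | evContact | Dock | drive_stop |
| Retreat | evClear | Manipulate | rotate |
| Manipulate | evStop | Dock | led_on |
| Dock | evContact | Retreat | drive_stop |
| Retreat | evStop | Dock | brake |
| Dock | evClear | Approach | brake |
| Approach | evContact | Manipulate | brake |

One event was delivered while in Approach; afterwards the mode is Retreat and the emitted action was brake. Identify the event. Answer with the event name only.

try evClear: (Approach, evClear) → (Manipulate, drive_stop)
try evError: (Approach, evError) → (Approach, brake)
try evContact: (Approach, evContact) → (Manipulate, brake)
try evStart: (Approach, evStart) → (Approach, brake)
try evStop: (Approach, evStop) → (Retreat, brake)  ← matches
try evTimeout: (Approach, evTimeout) → (Retreat, rotate)

evStop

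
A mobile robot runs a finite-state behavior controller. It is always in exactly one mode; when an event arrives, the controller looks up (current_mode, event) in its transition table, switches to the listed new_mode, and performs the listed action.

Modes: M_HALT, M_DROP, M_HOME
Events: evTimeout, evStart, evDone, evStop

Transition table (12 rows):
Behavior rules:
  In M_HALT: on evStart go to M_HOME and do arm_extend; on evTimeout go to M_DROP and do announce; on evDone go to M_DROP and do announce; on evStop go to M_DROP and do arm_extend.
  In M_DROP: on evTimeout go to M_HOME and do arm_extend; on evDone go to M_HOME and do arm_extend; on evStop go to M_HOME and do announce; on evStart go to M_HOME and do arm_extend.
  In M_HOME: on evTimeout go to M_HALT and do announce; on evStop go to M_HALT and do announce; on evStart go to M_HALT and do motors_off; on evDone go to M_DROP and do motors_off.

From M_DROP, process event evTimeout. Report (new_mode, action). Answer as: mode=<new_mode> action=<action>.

current mode = M_DROP; filter table to that mode:
  (M_DROP, evTimeout) → (M_HOME, arm_extend)  ← event matches
  (M_DROP, evDone) → (M_HOME, arm_extend)
  (M_DROP, evStop) → (M_HOME, announce)
  (M_DROP, evStart) → (M_HOME, arm_extend)
event = evTimeout selects (M_HOME, arm_extend)

mode=M_HOME action=arm_extend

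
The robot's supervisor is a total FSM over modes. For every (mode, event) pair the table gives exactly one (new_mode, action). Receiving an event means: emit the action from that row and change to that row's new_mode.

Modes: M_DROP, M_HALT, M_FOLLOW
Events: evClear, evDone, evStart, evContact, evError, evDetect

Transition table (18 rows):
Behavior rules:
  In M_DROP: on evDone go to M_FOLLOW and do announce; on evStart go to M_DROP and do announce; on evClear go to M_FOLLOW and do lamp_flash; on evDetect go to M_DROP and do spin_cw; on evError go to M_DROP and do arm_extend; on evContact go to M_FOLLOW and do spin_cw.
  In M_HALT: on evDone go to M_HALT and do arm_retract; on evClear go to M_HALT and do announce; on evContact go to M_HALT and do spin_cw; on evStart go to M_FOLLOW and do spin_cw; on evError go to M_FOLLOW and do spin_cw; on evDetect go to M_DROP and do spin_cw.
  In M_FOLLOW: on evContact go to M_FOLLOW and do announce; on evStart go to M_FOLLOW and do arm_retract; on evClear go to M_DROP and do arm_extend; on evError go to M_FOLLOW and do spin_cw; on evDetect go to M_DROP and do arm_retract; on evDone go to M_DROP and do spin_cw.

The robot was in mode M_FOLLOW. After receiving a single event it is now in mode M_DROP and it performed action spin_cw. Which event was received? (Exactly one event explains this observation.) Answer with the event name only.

evDone

try evClear: (M_FOLLOW, evClear) → (M_DROP, arm_extend)
try evDone: (M_FOLLOW, evDone) → (M_DROP, spin_cw)  ← matches
try evStart: (M_FOLLOW, evStart) → (M_FOLLOW, arm_retract)
try evContact: (M_FOLLOW, evContact) → (M_FOLLOW, announce)
try evError: (M_FOLLOW, evError) → (M_FOLLOW, spin_cw)
try evDetect: (M_FOLLOW, evDetect) → (M_DROP, arm_retract)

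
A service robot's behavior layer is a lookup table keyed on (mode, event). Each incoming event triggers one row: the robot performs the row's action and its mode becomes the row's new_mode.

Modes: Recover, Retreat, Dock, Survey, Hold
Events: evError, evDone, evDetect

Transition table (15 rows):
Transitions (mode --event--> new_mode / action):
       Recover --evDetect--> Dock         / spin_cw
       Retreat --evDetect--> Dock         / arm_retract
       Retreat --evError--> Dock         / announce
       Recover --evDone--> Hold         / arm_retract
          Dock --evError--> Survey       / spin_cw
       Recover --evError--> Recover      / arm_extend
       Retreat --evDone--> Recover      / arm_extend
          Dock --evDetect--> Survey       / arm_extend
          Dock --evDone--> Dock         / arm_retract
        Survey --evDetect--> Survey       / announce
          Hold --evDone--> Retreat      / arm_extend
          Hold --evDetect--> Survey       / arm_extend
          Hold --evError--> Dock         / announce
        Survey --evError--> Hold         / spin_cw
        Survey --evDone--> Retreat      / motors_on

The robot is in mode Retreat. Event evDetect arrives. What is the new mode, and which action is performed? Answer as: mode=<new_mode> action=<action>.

mode=Dock action=arm_retract

current mode = Retreat; filter table to that mode:
  (Retreat, evDetect) → (Dock, arm_retract)  ← event matches
  (Retreat, evError) → (Dock, announce)
  (Retreat, evDone) → (Recover, arm_extend)
event = evDetect selects (Dock, arm_retract)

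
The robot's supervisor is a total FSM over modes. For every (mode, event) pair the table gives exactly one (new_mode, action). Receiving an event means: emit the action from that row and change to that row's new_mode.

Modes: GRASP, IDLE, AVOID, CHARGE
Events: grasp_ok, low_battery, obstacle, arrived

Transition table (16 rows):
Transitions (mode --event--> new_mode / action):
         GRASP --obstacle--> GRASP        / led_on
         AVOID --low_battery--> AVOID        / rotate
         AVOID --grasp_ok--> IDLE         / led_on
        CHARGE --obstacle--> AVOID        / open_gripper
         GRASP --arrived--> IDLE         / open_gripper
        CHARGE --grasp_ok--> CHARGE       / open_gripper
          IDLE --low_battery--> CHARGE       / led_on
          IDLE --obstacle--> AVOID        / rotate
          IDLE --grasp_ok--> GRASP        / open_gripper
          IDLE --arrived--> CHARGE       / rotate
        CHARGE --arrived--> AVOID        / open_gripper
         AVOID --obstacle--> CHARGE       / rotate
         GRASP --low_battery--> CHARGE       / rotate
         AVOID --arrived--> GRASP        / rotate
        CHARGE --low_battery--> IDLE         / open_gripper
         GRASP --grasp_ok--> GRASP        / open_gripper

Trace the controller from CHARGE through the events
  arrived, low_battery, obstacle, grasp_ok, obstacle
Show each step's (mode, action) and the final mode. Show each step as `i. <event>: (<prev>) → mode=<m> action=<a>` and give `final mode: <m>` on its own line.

1. arrived: (CHARGE) → mode=AVOID action=open_gripper
2. low_battery: (AVOID) → mode=AVOID action=rotate
3. obstacle: (AVOID) → mode=CHARGE action=rotate
4. grasp_ok: (CHARGE) → mode=CHARGE action=open_gripper
5. obstacle: (CHARGE) → mode=AVOID action=open_gripper

final mode: AVOID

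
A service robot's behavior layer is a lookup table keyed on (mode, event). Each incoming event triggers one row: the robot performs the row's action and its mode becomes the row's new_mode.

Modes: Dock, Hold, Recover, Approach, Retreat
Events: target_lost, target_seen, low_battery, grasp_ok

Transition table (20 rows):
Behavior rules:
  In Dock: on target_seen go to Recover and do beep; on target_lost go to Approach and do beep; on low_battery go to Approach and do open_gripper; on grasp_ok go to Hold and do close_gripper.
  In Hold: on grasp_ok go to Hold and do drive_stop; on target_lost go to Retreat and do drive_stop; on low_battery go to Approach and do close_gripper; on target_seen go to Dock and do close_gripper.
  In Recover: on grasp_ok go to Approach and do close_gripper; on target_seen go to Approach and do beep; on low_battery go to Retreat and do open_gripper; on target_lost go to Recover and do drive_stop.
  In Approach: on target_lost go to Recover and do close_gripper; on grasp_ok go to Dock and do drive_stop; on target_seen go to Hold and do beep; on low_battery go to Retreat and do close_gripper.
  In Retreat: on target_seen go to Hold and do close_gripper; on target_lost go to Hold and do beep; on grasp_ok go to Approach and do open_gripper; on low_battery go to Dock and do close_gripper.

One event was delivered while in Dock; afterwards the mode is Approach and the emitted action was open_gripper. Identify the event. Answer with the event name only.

try target_lost: (Dock, target_lost) → (Approach, beep)
try target_seen: (Dock, target_seen) → (Recover, beep)
try low_battery: (Dock, low_battery) → (Approach, open_gripper)  ← matches
try grasp_ok: (Dock, grasp_ok) → (Hold, close_gripper)

low_battery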